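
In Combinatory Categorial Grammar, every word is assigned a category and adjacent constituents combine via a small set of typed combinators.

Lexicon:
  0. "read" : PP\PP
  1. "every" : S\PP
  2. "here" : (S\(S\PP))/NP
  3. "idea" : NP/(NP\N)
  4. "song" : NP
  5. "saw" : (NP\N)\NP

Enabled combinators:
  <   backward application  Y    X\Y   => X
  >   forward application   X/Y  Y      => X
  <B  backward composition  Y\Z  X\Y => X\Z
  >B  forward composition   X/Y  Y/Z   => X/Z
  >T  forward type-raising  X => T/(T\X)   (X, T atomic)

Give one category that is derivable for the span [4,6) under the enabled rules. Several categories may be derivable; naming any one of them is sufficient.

[0,6] S   <
  [0,2] S\PP   <B
    [0,1] "read" : PP\PP
    [1,2] "every" : S\PP
  [2,6] S\(S\PP)   >
    [2,3] "here" : (S\(S\PP))/NP
    [3,6] NP   >
      [3,4] "idea" : NP/(NP\N)
      [4,6] NP\N   <
        [4,5] "song" : NP
        [5,6] "saw" : (NP\N)\NP

NP\N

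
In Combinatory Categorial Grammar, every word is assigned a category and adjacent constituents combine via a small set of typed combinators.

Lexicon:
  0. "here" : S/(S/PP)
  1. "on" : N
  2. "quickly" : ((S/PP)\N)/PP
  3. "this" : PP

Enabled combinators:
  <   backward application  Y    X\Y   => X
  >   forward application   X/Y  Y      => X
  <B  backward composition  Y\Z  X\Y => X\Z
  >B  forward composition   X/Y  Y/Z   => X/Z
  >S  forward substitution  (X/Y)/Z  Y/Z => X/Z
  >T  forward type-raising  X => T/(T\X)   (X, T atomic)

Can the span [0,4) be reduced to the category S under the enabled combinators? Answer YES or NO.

[0,4] S   >
  [0,1] "here" : S/(S/PP)
  [1,4] S/PP   <
    [1,2] "on" : N
    [2,4] (S/PP)\N   >
      [2,3] "quickly" : ((S/PP)\N)/PP
      [3,4] "this" : PP

YES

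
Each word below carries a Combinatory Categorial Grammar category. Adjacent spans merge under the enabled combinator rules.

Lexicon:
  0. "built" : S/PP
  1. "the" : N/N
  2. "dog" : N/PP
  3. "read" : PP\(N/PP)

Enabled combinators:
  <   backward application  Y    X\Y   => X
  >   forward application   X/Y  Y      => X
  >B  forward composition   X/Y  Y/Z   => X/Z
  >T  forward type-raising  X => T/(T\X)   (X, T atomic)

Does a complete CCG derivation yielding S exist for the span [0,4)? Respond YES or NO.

[0,4] S   >
  [0,1] "built" : S/PP
  [1,4] PP   <
    [1,3] N/PP   >B
      [1,2] "the" : N/N
      [2,3] "dog" : N/PP
    [3,4] "read" : PP\(N/PP)

YES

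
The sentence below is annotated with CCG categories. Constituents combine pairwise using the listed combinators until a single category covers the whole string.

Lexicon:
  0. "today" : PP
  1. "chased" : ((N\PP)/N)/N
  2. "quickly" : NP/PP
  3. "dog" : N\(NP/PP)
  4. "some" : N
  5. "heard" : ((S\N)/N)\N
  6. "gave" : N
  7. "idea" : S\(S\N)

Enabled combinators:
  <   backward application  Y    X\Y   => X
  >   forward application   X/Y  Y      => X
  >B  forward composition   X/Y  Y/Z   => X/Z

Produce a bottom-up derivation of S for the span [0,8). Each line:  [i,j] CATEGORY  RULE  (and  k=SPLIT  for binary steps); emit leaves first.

[0,8] S   <
  [0,7] S\N   >
    [0,6] (S\N)/N   <
      [0,5] N   <
        [0,1] "today" : PP
        [1,5] N\PP   >
          [1,4] (N\PP)/N   >
            [1,2] "chased" : ((N\PP)/N)/N
            [2,4] N   <
              [2,3] "quickly" : NP/PP
              [3,4] "dog" : N\(NP/PP)
          [4,5] "some" : N
      [5,6] "heard" : ((S\N)/N)\N
    [6,7] "gave" : N
  [7,8] "idea" : S\(S\N)

[0,1] PP  lex  "today"
[1,2] ((N\PP)/N)/N  lex  "chased"
[2,3] NP/PP  lex  "quickly"
[3,4] N\(NP/PP)  lex  "dog"
[2,4] N  <  k=3
[1,4] (N\PP)/N  >  k=2
[4,5] N  lex  "some"
[1,5] N\PP  >  k=4
[0,5] N  <  k=1
[5,6] ((S\N)/N)\N  lex  "heard"
[0,6] (S\N)/N  <  k=5
[6,7] N  lex  "gave"
[0,7] S\N  >  k=6
[7,8] S\(S\N)  lex  "idea"
[0,8] S  <  k=7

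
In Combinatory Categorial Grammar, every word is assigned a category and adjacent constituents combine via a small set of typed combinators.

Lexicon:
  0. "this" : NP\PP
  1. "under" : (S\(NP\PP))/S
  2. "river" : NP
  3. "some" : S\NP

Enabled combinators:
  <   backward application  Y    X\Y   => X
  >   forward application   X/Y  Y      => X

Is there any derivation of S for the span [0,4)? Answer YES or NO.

[0,4] S   <
  [0,1] "this" : NP\PP
  [1,4] S\(NP\PP)   >
    [1,2] "under" : (S\(NP\PP))/S
    [2,4] S   <
      [2,3] "river" : NP
      [3,4] "some" : S\NP

YES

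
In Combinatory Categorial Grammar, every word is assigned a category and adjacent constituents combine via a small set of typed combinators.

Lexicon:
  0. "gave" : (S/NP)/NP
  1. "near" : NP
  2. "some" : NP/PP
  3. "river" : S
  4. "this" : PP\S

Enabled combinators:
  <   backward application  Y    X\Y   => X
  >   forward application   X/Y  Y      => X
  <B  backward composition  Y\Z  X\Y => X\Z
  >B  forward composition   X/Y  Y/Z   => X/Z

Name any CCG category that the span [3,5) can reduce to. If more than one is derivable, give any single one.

PP

[0,5] S   >
  [0,2] S/NP   >
    [0,1] "gave" : (S/NP)/NP
    [1,2] "near" : NP
  [2,5] NP   >
    [2,3] "some" : NP/PP
    [3,5] PP   <
      [3,4] "river" : S
      [4,5] "this" : PP\S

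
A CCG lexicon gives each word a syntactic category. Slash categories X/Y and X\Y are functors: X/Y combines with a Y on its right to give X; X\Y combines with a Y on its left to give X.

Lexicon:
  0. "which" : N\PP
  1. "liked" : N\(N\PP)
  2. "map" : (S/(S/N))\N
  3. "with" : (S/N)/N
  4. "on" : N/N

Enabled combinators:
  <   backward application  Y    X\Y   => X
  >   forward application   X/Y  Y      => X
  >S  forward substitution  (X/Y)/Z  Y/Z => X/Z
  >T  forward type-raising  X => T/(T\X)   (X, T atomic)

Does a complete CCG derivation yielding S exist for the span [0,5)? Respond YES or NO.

[0,5] S   >
  [0,3] S/(S/N)   <
    [0,2] N   <
      [0,1] "which" : N\PP
      [1,2] "liked" : N\(N\PP)
    [2,3] "map" : (S/(S/N))\N
  [3,5] S/N   >S
    [3,4] "with" : (S/N)/N
    [4,5] "on" : N/N

YES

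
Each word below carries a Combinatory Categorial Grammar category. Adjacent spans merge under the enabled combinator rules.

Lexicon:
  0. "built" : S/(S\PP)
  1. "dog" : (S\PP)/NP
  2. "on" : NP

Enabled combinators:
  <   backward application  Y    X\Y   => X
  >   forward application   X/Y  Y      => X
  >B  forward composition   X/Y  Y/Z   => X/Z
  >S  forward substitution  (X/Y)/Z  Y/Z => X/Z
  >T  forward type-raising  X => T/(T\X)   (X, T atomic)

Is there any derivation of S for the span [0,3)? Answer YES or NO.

[0,3] S   >
  [0,1] "built" : S/(S\PP)
  [1,3] S\PP   >
    [1,2] "dog" : (S\PP)/NP
    [2,3] "on" : NP

YES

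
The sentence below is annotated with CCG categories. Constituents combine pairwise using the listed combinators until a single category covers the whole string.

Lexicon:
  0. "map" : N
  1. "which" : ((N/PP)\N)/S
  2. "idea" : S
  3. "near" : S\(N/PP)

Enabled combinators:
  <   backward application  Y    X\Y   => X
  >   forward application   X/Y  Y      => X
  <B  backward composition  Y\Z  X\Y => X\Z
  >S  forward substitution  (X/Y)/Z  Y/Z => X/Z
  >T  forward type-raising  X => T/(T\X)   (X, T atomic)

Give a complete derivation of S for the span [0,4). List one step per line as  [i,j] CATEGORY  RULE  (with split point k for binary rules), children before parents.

[0,1] N  lex  "map"
[1,2] ((N/PP)\N)/S  lex  "which"
[2,3] S  lex  "idea"
[1,3] (N/PP)\N  >  k=2
[3,4] S\(N/PP)  lex  "near"
[1,4] S\N  <B  k=3
[0,4] S  <  k=1

[0,4] S   <
  [0,1] "map" : N
  [1,4] S\N   <B
    [1,3] (N/PP)\N   >
      [1,2] "which" : ((N/PP)\N)/S
      [2,3] "idea" : S
    [3,4] "near" : S\(N/PP)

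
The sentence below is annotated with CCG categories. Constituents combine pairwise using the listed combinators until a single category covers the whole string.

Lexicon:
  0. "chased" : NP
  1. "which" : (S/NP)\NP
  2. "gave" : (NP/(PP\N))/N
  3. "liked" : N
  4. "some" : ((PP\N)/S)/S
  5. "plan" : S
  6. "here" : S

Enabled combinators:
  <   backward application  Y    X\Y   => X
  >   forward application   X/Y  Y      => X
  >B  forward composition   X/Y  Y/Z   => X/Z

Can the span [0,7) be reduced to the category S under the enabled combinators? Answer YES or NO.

YES

[0,7] S   >
  [0,2] S/NP   <
    [0,1] "chased" : NP
    [1,2] "which" : (S/NP)\NP
  [2,7] NP   >
    [2,6] NP/S   >B
      [2,4] NP/(PP\N)   >
        [2,3] "gave" : (NP/(PP\N))/N
        [3,4] "liked" : N
      [4,6] (PP\N)/S   >
        [4,5] "some" : ((PP\N)/S)/S
        [5,6] "plan" : S
    [6,7] "here" : S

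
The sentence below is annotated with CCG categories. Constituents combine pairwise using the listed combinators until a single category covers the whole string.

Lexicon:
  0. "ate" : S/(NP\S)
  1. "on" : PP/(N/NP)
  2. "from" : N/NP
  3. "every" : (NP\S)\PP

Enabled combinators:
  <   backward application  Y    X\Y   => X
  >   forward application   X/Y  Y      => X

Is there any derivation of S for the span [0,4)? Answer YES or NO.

YES

[0,4] S   >
  [0,1] "ate" : S/(NP\S)
  [1,4] NP\S   <
    [1,3] PP   >
      [1,2] "on" : PP/(N/NP)
      [2,3] "from" : N/NP
    [3,4] "every" : (NP\S)\PP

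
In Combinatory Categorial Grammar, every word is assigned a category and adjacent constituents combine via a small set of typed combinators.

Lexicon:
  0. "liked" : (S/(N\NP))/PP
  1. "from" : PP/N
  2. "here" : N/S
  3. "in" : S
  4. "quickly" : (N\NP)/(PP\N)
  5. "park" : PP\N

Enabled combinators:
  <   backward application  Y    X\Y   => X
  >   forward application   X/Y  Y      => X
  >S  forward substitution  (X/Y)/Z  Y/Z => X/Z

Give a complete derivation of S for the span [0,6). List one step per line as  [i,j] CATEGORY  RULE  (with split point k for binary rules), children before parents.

[0,6] S   >
  [0,4] S/(N\NP)   >
    [0,1] "liked" : (S/(N\NP))/PP
    [1,4] PP   >
      [1,2] "from" : PP/N
      [2,4] N   >
        [2,3] "here" : N/S
        [3,4] "in" : S
  [4,6] N\NP   >
    [4,5] "quickly" : (N\NP)/(PP\N)
    [5,6] "park" : PP\N

[0,1] (S/(N\NP))/PP  lex  "liked"
[1,2] PP/N  lex  "from"
[2,3] N/S  lex  "here"
[3,4] S  lex  "in"
[2,4] N  >  k=3
[1,4] PP  >  k=2
[0,4] S/(N\NP)  >  k=1
[4,5] (N\NP)/(PP\N)  lex  "quickly"
[5,6] PP\N  lex  "park"
[4,6] N\NP  >  k=5
[0,6] S  >  k=4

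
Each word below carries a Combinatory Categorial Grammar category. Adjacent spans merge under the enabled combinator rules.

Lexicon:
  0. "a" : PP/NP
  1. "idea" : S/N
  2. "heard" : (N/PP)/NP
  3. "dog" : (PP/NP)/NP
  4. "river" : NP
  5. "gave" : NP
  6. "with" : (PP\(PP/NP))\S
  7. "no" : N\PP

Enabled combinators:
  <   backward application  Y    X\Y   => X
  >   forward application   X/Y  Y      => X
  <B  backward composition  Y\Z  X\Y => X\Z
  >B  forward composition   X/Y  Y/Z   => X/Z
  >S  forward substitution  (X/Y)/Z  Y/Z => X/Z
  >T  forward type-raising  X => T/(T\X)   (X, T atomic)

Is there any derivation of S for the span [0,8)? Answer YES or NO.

PP/NP S/N (N/PP)/NP (PP/NP)/NP NP NP (PP\(PP/NP))\S N\PP
CKY chart[0,8] = {N, N/(N\N), NP/(NP\N), PP/(PP\N), S/(S\N)}; S ∉ chart

NO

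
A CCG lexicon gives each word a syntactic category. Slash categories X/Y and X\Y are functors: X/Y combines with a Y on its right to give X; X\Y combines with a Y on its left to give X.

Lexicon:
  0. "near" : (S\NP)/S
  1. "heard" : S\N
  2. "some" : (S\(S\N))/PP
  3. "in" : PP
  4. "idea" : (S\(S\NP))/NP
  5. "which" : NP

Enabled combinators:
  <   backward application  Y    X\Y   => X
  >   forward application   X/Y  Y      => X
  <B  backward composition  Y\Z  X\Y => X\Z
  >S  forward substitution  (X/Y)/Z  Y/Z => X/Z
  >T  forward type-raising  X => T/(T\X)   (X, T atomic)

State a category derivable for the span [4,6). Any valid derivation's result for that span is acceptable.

S\(S\NP)

[0,6] S   <
  [0,4] S\NP   >
    [0,1] "near" : (S\NP)/S
    [1,4] S   <
      [1,2] "heard" : S\N
      [2,4] S\(S\N)   >
        [2,3] "some" : (S\(S\N))/PP
        [3,4] "in" : PP
  [4,6] S\(S\NP)   >
    [4,5] "idea" : (S\(S\NP))/NP
    [5,6] "which" : NP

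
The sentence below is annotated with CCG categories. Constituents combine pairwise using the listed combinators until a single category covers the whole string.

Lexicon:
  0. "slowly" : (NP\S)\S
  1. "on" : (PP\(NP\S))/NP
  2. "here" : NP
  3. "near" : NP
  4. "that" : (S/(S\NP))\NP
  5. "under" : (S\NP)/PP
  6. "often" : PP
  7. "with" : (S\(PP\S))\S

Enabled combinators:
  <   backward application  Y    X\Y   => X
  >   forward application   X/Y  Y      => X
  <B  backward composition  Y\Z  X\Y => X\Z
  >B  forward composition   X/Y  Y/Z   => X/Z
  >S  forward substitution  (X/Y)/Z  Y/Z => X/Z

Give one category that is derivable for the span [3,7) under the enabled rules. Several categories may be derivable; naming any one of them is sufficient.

S

[0,8] S   <
  [0,3] PP\S   <B
    [0,1] "slowly" : (NP\S)\S
    [1,3] PP\(NP\S)   >
      [1,2] "on" : (PP\(NP\S))/NP
      [2,3] "here" : NP
  [3,8] S\(PP\S)   <
    [3,7] S   >
      [3,5] S/(S\NP)   <
        [3,4] "near" : NP
        [4,5] "that" : (S/(S\NP))\NP
      [5,7] S\NP   >
        [5,6] "under" : (S\NP)/PP
        [6,7] "often" : PP
    [7,8] "with" : (S\(PP\S))\S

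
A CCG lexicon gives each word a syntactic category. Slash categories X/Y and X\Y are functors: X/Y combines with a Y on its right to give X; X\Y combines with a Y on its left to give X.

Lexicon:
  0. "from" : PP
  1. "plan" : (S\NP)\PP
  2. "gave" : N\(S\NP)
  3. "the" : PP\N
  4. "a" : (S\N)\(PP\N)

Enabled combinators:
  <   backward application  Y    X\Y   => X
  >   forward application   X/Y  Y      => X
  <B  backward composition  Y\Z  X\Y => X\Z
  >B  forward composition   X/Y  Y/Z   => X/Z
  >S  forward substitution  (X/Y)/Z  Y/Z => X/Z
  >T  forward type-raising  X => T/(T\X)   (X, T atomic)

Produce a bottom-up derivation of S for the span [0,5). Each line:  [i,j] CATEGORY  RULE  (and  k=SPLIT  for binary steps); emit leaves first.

[0,5] S   <
  [0,3] N   <
    [0,2] S\NP   <
      [0,1] "from" : PP
      [1,2] "plan" : (S\NP)\PP
    [2,3] "gave" : N\(S\NP)
  [3,5] S\N   <
    [3,4] "the" : PP\N
    [4,5] "a" : (S\N)\(PP\N)

[0,1] PP  lex  "from"
[1,2] (S\NP)\PP  lex  "plan"
[0,2] S\NP  <  k=1
[2,3] N\(S\NP)  lex  "gave"
[0,3] N  <  k=2
[3,4] PP\N  lex  "the"
[4,5] (S\N)\(PP\N)  lex  "a"
[3,5] S\N  <  k=4
[0,5] S  <  k=3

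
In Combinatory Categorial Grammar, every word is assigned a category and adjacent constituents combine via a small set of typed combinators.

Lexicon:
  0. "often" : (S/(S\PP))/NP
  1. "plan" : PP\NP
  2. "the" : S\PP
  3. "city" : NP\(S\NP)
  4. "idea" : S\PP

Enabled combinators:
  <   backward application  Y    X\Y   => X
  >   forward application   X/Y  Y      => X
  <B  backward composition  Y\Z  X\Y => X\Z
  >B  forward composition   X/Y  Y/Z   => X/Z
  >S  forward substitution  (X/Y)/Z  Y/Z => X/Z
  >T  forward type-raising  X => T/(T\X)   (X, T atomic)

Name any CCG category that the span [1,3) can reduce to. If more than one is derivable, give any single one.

[0,5] S   >
  [0,4] S/(S\PP)   >
    [0,1] "often" : (S/(S\PP))/NP
    [1,4] NP   <
      [1,3] S\NP   <B
        [1,2] "plan" : PP\NP
        [2,3] "the" : S\PP
      [3,4] "city" : NP\(S\NP)
  [4,5] "idea" : S\PP

S\NP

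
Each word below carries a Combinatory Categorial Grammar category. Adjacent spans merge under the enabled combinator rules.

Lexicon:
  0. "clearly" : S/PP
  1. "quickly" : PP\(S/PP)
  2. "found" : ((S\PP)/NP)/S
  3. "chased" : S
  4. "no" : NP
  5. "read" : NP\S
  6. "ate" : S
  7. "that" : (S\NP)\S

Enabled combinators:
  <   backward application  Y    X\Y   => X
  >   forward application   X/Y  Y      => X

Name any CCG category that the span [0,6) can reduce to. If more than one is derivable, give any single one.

[0,8] S   <
  [0,6] NP   <
    [0,5] S   <
      [0,2] PP   <
        [0,1] "clearly" : S/PP
        [1,2] "quickly" : PP\(S/PP)
      [2,5] S\PP   >
        [2,4] (S\PP)/NP   >
          [2,3] "found" : ((S\PP)/NP)/S
          [3,4] "chased" : S
        [4,5] "no" : NP
    [5,6] "read" : NP\S
  [6,8] S\NP   <
    [6,7] "ate" : S
    [7,8] "that" : (S\NP)\S

NP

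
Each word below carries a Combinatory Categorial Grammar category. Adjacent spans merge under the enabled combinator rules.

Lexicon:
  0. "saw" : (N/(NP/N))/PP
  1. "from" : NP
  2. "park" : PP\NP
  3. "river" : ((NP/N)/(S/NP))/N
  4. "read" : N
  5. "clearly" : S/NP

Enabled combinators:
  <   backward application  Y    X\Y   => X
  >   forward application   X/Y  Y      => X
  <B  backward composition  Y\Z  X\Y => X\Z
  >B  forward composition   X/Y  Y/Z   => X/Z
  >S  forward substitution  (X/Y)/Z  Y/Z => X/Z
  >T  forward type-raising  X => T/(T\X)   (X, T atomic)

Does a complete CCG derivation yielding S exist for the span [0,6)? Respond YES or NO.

(N/(NP/N))/PP NP PP\NP ((NP/N)/(S/NP))/N N S/NP
CKY chart[0,6] = {N, N/(N\N), NP/(NP\N), PP/(PP\N), S/(S\N)}; S ∉ chart

NO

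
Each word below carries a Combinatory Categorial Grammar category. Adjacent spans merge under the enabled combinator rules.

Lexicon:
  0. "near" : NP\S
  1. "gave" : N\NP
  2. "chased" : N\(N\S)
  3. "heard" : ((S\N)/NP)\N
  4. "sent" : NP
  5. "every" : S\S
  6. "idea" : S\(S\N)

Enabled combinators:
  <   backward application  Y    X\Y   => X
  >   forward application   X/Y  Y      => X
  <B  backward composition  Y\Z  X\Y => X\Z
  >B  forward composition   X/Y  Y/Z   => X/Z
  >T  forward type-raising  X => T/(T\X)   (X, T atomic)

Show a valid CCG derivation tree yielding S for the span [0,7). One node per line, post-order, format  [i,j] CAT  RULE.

[0,7] S   <
  [0,6] S\N   <B
    [0,5] S\N   >
      [0,4] (S\N)/NP   <
        [0,3] N   <
          [0,2] N\S   <B
            [0,1] "near" : NP\S
            [1,2] "gave" : N\NP
          [2,3] "chased" : N\(N\S)
        [3,4] "heard" : ((S\N)/NP)\N
      [4,5] "sent" : NP
    [5,6] "every" : S\S
  [6,7] "idea" : S\(S\N)

[0,1] NP\S  lex  "near"
[1,2] N\NP  lex  "gave"
[0,2] N\S  <B  k=1
[2,3] N\(N\S)  lex  "chased"
[0,3] N  <  k=2
[3,4] ((S\N)/NP)\N  lex  "heard"
[0,4] (S\N)/NP  <  k=3
[4,5] NP  lex  "sent"
[0,5] S\N  >  k=4
[5,6] S\S  lex  "every"
[0,6] S\N  <B  k=5
[6,7] S\(S\N)  lex  "idea"
[0,7] S  <  k=6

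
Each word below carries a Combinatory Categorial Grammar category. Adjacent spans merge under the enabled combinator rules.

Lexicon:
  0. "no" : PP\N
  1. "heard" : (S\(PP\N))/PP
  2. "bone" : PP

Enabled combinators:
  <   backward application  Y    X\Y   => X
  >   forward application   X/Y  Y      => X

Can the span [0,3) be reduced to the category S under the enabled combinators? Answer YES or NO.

[0,3] S   <
  [0,1] "no" : PP\N
  [1,3] S\(PP\N)   >
    [1,2] "heard" : (S\(PP\N))/PP
    [2,3] "bone" : PP

YES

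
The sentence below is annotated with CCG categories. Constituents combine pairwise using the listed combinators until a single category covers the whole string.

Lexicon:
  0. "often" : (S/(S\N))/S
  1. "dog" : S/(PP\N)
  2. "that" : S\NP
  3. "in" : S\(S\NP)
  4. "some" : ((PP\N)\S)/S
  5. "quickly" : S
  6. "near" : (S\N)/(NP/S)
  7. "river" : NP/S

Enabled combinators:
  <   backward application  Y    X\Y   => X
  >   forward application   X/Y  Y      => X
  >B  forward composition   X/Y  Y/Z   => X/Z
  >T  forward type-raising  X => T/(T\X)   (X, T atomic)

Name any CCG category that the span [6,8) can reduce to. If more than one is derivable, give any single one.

[0,8] S   >
  [0,6] S/(S\N)   >
    [0,1] "often" : (S/(S\N))/S
    [1,6] S   >
      [1,2] "dog" : S/(PP\N)
      [2,6] PP\N   <
        [2,4] S   <
          [2,3] "that" : S\NP
          [3,4] "in" : S\(S\NP)
        [4,6] (PP\N)\S   >
          [4,5] "some" : ((PP\N)\S)/S
          [5,6] "quickly" : S
  [6,8] S\N   >
    [6,7] "near" : (S\N)/(NP/S)
    [7,8] "river" : NP/S

S\N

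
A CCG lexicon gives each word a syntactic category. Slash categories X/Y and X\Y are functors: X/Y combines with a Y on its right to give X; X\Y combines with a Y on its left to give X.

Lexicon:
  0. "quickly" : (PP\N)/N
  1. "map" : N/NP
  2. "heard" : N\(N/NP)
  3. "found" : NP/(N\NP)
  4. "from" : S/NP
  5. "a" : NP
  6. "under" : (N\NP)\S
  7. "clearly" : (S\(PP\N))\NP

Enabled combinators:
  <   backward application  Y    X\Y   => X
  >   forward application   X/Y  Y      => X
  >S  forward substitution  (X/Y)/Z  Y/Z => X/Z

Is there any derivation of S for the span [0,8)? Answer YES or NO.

[0,8] S   <
  [0,3] PP\N   >
    [0,1] "quickly" : (PP\N)/N
    [1,3] N   <
      [1,2] "map" : N/NP
      [2,3] "heard" : N\(N/NP)
  [3,8] S\(PP\N)   <
    [3,7] NP   >
      [3,4] "found" : NP/(N\NP)
      [4,7] N\NP   <
        [4,6] S   >
          [4,5] "from" : S/NP
          [5,6] "a" : NP
        [6,7] "under" : (N\NP)\S
    [7,8] "clearly" : (S\(PP\N))\NP

YES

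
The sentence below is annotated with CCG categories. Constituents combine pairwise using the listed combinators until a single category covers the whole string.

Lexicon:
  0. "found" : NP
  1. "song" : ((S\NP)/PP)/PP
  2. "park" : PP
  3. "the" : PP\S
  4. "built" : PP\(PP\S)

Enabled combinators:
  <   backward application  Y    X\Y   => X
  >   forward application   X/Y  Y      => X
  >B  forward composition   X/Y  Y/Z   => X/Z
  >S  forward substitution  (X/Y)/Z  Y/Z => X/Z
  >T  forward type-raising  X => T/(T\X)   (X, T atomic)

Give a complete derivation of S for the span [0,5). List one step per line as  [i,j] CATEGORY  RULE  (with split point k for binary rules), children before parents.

[0,1] NP  lex  "found"
[0,1] S/(S\NP)  >T
[1,2] ((S\NP)/PP)/PP  lex  "song"
[2,3] PP  lex  "park"
[1,3] (S\NP)/PP  >  k=2
[3,4] PP\S  lex  "the"
[4,5] PP\(PP\S)  lex  "built"
[3,5] PP  <  k=4
[1,5] S\NP  >  k=3
[0,5] S  >  k=1

[0,5] S   >
  [0,1] S/(S\NP)   >T
    [0,1] "found" : NP
  [1,5] S\NP   >
    [1,3] (S\NP)/PP   >
      [1,2] "song" : ((S\NP)/PP)/PP
      [2,3] "park" : PP
    [3,5] PP   <
      [3,4] "the" : PP\S
      [4,5] "built" : PP\(PP\S)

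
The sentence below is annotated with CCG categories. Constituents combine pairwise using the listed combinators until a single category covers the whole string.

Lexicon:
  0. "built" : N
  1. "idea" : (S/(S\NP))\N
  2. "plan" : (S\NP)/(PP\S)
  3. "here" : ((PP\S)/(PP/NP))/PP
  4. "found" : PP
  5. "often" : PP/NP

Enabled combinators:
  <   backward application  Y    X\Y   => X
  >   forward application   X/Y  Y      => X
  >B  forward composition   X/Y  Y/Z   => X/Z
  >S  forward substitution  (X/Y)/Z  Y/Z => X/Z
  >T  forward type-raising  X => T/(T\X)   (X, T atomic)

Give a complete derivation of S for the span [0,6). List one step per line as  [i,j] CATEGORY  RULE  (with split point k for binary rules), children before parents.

[0,1] N  lex  "built"
[1,2] (S/(S\NP))\N  lex  "idea"
[0,2] S/(S\NP)  <  k=1
[2,3] (S\NP)/(PP\S)  lex  "plan"
[3,4] ((PP\S)/(PP/NP))/PP  lex  "here"
[4,5] PP  lex  "found"
[3,5] (PP\S)/(PP/NP)  >  k=4
[5,6] PP/NP  lex  "often"
[3,6] PP\S  >  k=5
[2,6] S\NP  >  k=3
[0,6] S  >  k=2

[0,6] S   >
  [0,2] S/(S\NP)   <
    [0,1] "built" : N
    [1,2] "idea" : (S/(S\NP))\N
  [2,6] S\NP   >
    [2,3] "plan" : (S\NP)/(PP\S)
    [3,6] PP\S   >
      [3,5] (PP\S)/(PP/NP)   >
        [3,4] "here" : ((PP\S)/(PP/NP))/PP
        [4,5] "found" : PP
      [5,6] "often" : PP/NP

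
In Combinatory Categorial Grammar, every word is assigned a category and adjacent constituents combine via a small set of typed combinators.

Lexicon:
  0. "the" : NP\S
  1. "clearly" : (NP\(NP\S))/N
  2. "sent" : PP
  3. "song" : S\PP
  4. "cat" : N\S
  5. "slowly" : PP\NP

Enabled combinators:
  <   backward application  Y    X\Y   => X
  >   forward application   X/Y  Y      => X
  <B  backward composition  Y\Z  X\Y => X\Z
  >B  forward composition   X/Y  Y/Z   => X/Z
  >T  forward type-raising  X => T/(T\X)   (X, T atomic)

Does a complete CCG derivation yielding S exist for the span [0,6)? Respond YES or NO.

NO

NP\S (NP\(NP\S))/N PP S\PP N\S PP\NP
CKY chart[0,6] = {N/(N\PP), NP/(NP\PP), PP, PP/(PP\PP), S/(S\PP)}; S ∉ chart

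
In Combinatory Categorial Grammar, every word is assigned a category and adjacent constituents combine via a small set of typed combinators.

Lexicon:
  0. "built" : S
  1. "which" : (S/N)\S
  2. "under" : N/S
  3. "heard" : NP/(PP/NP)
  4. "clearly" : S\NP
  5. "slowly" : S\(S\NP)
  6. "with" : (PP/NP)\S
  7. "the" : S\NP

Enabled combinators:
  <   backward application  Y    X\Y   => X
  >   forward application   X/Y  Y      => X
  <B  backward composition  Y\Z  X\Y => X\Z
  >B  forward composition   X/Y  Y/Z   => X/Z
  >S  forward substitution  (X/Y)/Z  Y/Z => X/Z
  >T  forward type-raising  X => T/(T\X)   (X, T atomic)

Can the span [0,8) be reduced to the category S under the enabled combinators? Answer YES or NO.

[0,8] S   >
  [0,2] S/N   <
    [0,1] "built" : S
    [1,2] "which" : (S/N)\S
  [2,8] N   >
    [2,3] "under" : N/S
    [3,8] S   <
      [3,7] NP   >
        [3,4] "heard" : NP/(PP/NP)
        [4,7] PP/NP   <
          [4,6] S   <
            [4,5] "clearly" : S\NP
            [5,6] "slowly" : S\(S\NP)
          [6,7] "with" : (PP/NP)\S
      [7,8] "the" : S\NP

YES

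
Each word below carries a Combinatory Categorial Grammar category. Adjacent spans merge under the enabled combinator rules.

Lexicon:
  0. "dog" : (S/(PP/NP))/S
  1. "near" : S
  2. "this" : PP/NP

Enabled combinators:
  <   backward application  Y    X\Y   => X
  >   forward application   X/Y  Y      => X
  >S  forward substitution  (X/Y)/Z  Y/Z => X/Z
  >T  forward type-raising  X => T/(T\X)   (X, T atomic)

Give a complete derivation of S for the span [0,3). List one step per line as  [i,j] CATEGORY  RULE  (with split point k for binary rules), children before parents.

[0,1] (S/(PP/NP))/S  lex  "dog"
[1,2] S  lex  "near"
[0,2] S/(PP/NP)  >  k=1
[2,3] PP/NP  lex  "this"
[0,3] S  >  k=2

[0,3] S   >
  [0,2] S/(PP/NP)   >
    [0,1] "dog" : (S/(PP/NP))/S
    [1,2] "near" : S
  [2,3] "this" : PP/NP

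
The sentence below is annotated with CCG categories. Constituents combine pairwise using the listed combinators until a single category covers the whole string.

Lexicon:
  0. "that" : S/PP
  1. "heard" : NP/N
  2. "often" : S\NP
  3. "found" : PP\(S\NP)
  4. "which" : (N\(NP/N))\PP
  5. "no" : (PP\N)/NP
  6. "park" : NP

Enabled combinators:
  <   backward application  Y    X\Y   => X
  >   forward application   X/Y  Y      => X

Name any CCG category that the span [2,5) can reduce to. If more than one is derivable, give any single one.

N\(NP/N)

[0,7] S   >
  [0,1] "that" : S/PP
  [1,7] PP   <
    [1,5] N   <
      [1,2] "heard" : NP/N
      [2,5] N\(NP/N)   <
        [2,4] PP   <
          [2,3] "often" : S\NP
          [3,4] "found" : PP\(S\NP)
        [4,5] "which" : (N\(NP/N))\PP
    [5,7] PP\N   >
      [5,6] "no" : (PP\N)/NP
      [6,7] "park" : NP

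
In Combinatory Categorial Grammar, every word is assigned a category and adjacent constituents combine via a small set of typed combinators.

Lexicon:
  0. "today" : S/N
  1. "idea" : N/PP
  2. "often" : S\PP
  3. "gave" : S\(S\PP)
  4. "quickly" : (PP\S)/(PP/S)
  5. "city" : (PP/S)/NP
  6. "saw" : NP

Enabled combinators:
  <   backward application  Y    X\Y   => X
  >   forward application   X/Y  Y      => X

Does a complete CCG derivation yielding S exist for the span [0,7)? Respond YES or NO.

YES

[0,7] S   >
  [0,1] "today" : S/N
  [1,7] N   >
    [1,2] "idea" : N/PP
    [2,7] PP   <
      [2,4] S   <
        [2,3] "often" : S\PP
        [3,4] "gave" : S\(S\PP)
      [4,7] PP\S   >
        [4,5] "quickly" : (PP\S)/(PP/S)
        [5,7] PP/S   >
          [5,6] "city" : (PP/S)/NP
          [6,7] "saw" : NP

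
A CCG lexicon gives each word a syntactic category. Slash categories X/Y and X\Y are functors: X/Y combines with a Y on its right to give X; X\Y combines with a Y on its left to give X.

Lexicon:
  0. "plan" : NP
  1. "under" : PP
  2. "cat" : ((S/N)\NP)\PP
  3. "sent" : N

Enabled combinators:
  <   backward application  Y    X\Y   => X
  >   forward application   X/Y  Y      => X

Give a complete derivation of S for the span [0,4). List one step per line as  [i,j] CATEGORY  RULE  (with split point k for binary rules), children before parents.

[0,4] S   >
  [0,3] S/N   <
    [0,1] "plan" : NP
    [1,3] (S/N)\NP   <
      [1,2] "under" : PP
      [2,3] "cat" : ((S/N)\NP)\PP
  [3,4] "sent" : N

[0,1] NP  lex  "plan"
[1,2] PP  lex  "under"
[2,3] ((S/N)\NP)\PP  lex  "cat"
[1,3] (S/N)\NP  <  k=2
[0,3] S/N  <  k=1
[3,4] N  lex  "sent"
[0,4] S  >  k=3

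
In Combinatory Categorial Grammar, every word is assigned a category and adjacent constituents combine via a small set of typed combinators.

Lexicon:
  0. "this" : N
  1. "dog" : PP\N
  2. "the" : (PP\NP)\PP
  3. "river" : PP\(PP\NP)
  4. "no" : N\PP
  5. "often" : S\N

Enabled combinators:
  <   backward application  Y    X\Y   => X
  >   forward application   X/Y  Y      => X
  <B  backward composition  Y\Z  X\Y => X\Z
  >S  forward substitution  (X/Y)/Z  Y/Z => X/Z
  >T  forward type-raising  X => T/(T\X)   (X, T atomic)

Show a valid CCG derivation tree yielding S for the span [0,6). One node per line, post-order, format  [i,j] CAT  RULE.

[0,1] N  lex  "this"
[1,2] PP\N  lex  "dog"
[0,2] PP  <  k=1
[2,3] (PP\NP)\PP  lex  "the"
[3,4] PP\(PP\NP)  lex  "river"
[2,4] PP\PP  <B  k=3
[4,5] N\PP  lex  "no"
[5,6] S\N  lex  "often"
[4,6] S\PP  <B  k=5
[2,6] S\PP  <B  k=4
[0,6] S  <  k=2

[0,6] S   <
  [0,2] PP   <
    [0,1] "this" : N
    [1,2] "dog" : PP\N
  [2,6] S\PP   <B
    [2,4] PP\PP   <B
      [2,3] "the" : (PP\NP)\PP
      [3,4] "river" : PP\(PP\NP)
    [4,6] S\PP   <B
      [4,5] "no" : N\PP
      [5,6] "often" : S\N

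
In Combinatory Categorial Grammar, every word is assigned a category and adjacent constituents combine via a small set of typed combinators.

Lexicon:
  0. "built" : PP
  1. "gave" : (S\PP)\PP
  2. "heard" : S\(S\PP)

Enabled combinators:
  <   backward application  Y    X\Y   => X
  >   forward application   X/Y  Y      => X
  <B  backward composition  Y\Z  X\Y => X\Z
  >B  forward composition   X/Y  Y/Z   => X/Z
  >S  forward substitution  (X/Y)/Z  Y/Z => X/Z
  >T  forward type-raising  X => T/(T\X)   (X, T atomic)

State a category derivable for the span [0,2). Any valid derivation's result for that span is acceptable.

S\PP

[0,3] S   <
  [0,2] S\PP   <
    [0,1] "built" : PP
    [1,2] "gave" : (S\PP)\PP
  [2,3] "heard" : S\(S\PP)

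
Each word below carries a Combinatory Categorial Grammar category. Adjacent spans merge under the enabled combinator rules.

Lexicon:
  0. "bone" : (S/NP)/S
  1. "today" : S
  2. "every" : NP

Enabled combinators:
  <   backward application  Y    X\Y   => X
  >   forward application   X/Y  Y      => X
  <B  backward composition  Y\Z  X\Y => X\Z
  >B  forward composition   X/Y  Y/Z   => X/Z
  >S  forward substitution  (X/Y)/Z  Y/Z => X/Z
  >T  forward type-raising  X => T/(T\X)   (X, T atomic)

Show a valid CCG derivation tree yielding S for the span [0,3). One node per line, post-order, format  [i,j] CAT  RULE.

[0,1] (S/NP)/S  lex  "bone"
[1,2] S  lex  "today"
[0,2] S/NP  >  k=1
[2,3] NP  lex  "every"
[0,3] S  >  k=2

[0,3] S   >
  [0,2] S/NP   >
    [0,1] "bone" : (S/NP)/S
    [1,2] "today" : S
  [2,3] "every" : NP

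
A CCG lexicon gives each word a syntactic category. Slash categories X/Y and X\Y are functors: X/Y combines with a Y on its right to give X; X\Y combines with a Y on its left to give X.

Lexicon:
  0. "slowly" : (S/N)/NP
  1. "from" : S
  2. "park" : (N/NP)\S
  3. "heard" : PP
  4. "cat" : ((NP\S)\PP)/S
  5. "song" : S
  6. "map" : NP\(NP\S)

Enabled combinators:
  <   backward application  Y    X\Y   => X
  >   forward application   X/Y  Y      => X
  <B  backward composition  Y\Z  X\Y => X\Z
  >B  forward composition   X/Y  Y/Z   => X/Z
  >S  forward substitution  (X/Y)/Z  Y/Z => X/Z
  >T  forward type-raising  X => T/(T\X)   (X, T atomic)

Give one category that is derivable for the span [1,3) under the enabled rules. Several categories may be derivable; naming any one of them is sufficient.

[0,7] S   >
  [0,3] S/NP   >S
    [0,1] "slowly" : (S/N)/NP
    [1,3] N/NP   <
      [1,2] "from" : S
      [2,3] "park" : (N/NP)\S
  [3,7] NP   <
    [3,6] NP\S   <
      [3,4] "heard" : PP
      [4,6] (NP\S)\PP   >
        [4,5] "cat" : ((NP\S)\PP)/S
        [5,6] "song" : S
    [6,7] "map" : NP\(NP\S)

N/NP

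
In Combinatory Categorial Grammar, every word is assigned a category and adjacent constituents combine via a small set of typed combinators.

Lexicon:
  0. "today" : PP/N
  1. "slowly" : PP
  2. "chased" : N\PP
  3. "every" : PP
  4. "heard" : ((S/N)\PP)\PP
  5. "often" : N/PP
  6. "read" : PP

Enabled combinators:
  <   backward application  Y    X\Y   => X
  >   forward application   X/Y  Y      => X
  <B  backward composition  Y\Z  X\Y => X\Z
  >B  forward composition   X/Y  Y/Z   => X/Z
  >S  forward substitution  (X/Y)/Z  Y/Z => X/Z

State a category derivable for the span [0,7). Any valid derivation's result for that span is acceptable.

S

[0,7] S   >
  [0,5] S/N   <
    [0,3] PP   >
      [0,1] "today" : PP/N
      [1,3] N   <
        [1,2] "slowly" : PP
        [2,3] "chased" : N\PP
    [3,5] (S/N)\PP   <
      [3,4] "every" : PP
      [4,5] "heard" : ((S/N)\PP)\PP
  [5,7] N   >
    [5,6] "often" : N/PP
    [6,7] "read" : PP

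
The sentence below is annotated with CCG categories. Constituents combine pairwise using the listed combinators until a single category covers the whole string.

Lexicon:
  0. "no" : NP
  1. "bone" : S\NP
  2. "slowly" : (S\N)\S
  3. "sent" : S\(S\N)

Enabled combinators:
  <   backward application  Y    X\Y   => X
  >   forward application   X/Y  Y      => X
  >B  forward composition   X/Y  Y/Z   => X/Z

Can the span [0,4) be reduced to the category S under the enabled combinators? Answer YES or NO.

YES

[0,4] S   <
  [0,3] S\N   <
    [0,2] S   <
      [0,1] "no" : NP
      [1,2] "bone" : S\NP
    [2,3] "slowly" : (S\N)\S
  [3,4] "sent" : S\(S\N)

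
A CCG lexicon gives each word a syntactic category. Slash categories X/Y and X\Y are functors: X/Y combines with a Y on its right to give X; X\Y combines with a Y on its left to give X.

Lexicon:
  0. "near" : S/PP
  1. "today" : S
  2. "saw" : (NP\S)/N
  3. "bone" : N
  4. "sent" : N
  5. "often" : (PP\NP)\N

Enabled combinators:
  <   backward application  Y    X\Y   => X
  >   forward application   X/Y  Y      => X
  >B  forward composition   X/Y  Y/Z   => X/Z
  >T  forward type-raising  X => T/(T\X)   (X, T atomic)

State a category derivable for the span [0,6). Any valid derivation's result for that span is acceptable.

S

[0,6] S   >
  [0,1] "near" : S/PP
  [1,6] PP   <
    [1,4] NP   <
      [1,2] "today" : S
      [2,4] NP\S   >
        [2,3] "saw" : (NP\S)/N
        [3,4] "bone" : N
    [4,6] PP\NP   <
      [4,5] "sent" : N
      [5,6] "often" : (PP\NP)\N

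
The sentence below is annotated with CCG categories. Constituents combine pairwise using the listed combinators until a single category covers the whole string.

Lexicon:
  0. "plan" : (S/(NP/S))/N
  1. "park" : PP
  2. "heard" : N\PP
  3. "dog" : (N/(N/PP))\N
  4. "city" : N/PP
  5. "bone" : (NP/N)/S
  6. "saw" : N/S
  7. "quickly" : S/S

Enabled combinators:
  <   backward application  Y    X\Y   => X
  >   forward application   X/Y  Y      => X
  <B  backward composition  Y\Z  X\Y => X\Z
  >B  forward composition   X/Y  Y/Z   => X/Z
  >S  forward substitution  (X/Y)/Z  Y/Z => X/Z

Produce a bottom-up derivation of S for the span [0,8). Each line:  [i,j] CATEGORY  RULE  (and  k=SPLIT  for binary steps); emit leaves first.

[0,8] S   >
  [0,5] S/(NP/S)   >
    [0,1] "plan" : (S/(NP/S))/N
    [1,5] N   >
      [1,4] N/(N/PP)   <
        [1,3] N   <
          [1,2] "park" : PP
          [2,3] "heard" : N\PP
        [3,4] "dog" : (N/(N/PP))\N
      [4,5] "city" : N/PP
  [5,8] NP/S   >B
    [5,7] NP/S   >S
      [5,6] "bone" : (NP/N)/S
      [6,7] "saw" : N/S
    [7,8] "quickly" : S/S

[0,1] (S/(NP/S))/N  lex  "plan"
[1,2] PP  lex  "park"
[2,3] N\PP  lex  "heard"
[1,3] N  <  k=2
[3,4] (N/(N/PP))\N  lex  "dog"
[1,4] N/(N/PP)  <  k=3
[4,5] N/PP  lex  "city"
[1,5] N  >  k=4
[0,5] S/(NP/S)  >  k=1
[5,6] (NP/N)/S  lex  "bone"
[6,7] N/S  lex  "saw"
[5,7] NP/S  >S  k=6
[7,8] S/S  lex  "quickly"
[5,8] NP/S  >B  k=7
[0,8] S  >  k=5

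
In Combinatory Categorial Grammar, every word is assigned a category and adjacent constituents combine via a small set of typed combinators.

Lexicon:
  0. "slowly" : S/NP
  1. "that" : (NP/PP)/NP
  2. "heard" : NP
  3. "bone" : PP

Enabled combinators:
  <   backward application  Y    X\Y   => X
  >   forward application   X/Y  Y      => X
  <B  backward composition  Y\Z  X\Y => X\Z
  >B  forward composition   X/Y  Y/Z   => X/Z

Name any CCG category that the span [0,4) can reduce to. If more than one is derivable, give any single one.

S

[0,4] S   >
  [0,1] "slowly" : S/NP
  [1,4] NP   >
    [1,3] NP/PP   >
      [1,2] "that" : (NP/PP)/NP
      [2,3] "heard" : NP
    [3,4] "bone" : PP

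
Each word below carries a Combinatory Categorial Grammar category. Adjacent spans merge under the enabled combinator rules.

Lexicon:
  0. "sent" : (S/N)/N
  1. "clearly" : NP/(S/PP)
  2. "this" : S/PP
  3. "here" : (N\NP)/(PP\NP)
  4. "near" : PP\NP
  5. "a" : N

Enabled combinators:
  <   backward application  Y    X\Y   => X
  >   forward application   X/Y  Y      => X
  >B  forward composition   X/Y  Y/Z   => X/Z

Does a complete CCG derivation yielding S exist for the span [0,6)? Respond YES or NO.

[0,6] S   >
  [0,5] S/N   >
    [0,1] "sent" : (S/N)/N
    [1,5] N   <
      [1,3] NP   >
        [1,2] "clearly" : NP/(S/PP)
        [2,3] "this" : S/PP
      [3,5] N\NP   >
        [3,4] "here" : (N\NP)/(PP\NP)
        [4,5] "near" : PP\NP
  [5,6] "a" : N

YES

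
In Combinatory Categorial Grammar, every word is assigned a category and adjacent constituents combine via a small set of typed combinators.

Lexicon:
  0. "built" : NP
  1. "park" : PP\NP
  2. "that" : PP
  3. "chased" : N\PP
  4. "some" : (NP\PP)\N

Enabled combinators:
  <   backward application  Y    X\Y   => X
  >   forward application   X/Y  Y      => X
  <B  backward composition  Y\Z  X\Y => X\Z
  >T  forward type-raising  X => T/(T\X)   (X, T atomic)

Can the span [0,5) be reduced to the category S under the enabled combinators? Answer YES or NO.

NO

NP PP\NP PP N\PP (NP\PP)\N
CKY chart[0,5] = {N/(N\NP), NP, NP/(NP\NP), PP/(PP\NP), S/(S\NP)}; S ∉ chart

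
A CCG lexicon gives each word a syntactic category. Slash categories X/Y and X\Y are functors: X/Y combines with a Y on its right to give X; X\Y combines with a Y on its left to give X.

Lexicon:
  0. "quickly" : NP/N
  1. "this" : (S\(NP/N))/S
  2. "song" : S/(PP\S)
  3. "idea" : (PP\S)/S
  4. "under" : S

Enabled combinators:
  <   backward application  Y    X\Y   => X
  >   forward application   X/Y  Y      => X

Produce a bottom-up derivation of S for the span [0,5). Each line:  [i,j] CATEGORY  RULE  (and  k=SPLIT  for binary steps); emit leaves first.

[0,1] NP/N  lex  "quickly"
[1,2] (S\(NP/N))/S  lex  "this"
[2,3] S/(PP\S)  lex  "song"
[3,4] (PP\S)/S  lex  "idea"
[4,5] S  lex  "under"
[3,5] PP\S  >  k=4
[2,5] S  >  k=3
[1,5] S\(NP/N)  >  k=2
[0,5] S  <  k=1

[0,5] S   <
  [0,1] "quickly" : NP/N
  [1,5] S\(NP/N)   >
    [1,2] "this" : (S\(NP/N))/S
    [2,5] S   >
      [2,3] "song" : S/(PP\S)
      [3,5] PP\S   >
        [3,4] "idea" : (PP\S)/S
        [4,5] "under" : S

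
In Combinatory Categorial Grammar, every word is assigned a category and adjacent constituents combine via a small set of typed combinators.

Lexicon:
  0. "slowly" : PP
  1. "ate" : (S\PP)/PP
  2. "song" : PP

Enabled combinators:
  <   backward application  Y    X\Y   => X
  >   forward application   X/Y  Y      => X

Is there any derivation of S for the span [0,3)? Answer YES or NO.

YES

[0,3] S   <
  [0,1] "slowly" : PP
  [1,3] S\PP   >
    [1,2] "ate" : (S\PP)/PP
    [2,3] "song" : PP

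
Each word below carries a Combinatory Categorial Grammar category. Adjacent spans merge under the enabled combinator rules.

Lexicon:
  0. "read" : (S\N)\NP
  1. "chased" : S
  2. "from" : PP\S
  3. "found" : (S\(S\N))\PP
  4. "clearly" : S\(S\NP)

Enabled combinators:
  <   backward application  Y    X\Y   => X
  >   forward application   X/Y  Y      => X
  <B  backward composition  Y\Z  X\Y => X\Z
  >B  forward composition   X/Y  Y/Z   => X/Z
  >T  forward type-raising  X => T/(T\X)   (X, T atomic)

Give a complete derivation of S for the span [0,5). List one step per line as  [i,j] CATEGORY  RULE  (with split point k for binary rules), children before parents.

[0,5] S   <
  [0,4] S\NP   <B
    [0,1] "read" : (S\N)\NP
    [1,4] S\(S\N)   <
      [1,3] PP   >
        [1,2] PP/(PP\S)   >T
          [1,2] "chased" : S
        [2,3] "from" : PP\S
      [3,4] "found" : (S\(S\N))\PP
  [4,5] "clearly" : S\(S\NP)

[0,1] (S\N)\NP  lex  "read"
[1,2] S  lex  "chased"
[1,2] PP/(PP\S)  >T
[2,3] PP\S  lex  "from"
[1,3] PP  >  k=2
[3,4] (S\(S\N))\PP  lex  "found"
[1,4] S\(S\N)  <  k=3
[0,4] S\NP  <B  k=1
[4,5] S\(S\NP)  lex  "clearly"
[0,5] S  <  k=4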